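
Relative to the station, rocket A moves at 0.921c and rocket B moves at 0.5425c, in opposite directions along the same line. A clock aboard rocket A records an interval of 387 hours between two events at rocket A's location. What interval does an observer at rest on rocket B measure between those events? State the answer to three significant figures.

1770 hours

Speed of rocket A in rocket B's frame: u = (v_A + v_B)/(1 + v_A v_B/c²) = (0.921 + 0.5425)/(1 + 0.921×0.5425) = 1.4635/1.4996425 = 0.9759; |u| = 0.9759c.
γ for this relative speed: γ = 1/√(1 − 0.952381) = 4.5826.
Rocket A's interval is proper; time dilation gives Δt_B = γΔτ = 4.5826 × 387 hours = 1770 hours.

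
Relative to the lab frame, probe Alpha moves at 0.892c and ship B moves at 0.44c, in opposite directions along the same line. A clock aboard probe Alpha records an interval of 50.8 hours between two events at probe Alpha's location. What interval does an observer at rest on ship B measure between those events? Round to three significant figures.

174 hours

Speed of probe Alpha in ship B's frame: u = (v_A + v_B)/(1 + v_A v_B/c²) = (0.892 + 0.44)/(1 + 0.892×0.44) = 1.332/1.39248 = 0.95657; |u| = 0.95657c.
γ for this relative speed: γ = 1/√(1 − 0.915026) = 3.4305.
Probe Alpha's interval is proper; time dilation gives Δt_B = γΔτ = 3.4305 × 50.8 hours = 174 hours.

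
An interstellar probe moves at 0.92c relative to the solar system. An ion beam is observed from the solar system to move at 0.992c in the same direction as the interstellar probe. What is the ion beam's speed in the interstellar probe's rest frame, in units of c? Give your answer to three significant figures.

Transform to the interstellar probe's frame: u' = (u − v)/(1 − uv/c²).
u' = (0.992 − 0.92)/(1 − 0.992×0.92) = 0.072/0.08736 = 0.82418.
Speed in the interstellar probe's frame: 0.824c (in the same direction).

0.824c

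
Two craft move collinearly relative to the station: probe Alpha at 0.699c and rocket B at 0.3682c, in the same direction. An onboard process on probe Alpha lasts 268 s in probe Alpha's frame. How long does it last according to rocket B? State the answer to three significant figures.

Speed of probe Alpha in rocket B's frame: u = (v_A − v_B)/(1 − v_A v_B/c²) = (0.699 − 0.3682)/(1 − 0.699×0.3682) = 0.3308/0.7426282 = 0.44544; |u| = 0.44544c.
γ for this relative speed: γ = 1/√(1 − 0.198417) = 1.1169.
The clock on probe Alpha records proper time, so rocket B measures Δt = γΔτ = 1.1169 × 268 = 299 s.

299 s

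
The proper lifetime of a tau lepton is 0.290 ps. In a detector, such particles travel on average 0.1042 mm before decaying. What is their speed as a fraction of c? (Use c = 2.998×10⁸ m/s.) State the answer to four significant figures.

Lab distance = (lab lifetime)·v = γτ·βc, so βγ = d/(cτ) = 1.042×10^-4/(2.998×10⁸ × 2.900×10^-13) = 1.1985.
With βγ = 1.1985: γ² = 1 + (βγ)² = 2.4364, and β = (βγ)/γ = 1.1985/1.5609 = 0.7678.

0.7678c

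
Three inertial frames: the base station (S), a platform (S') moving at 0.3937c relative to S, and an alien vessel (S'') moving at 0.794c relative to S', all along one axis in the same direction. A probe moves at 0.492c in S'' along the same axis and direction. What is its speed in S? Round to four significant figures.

0.9666c

Compose velocities in two stages. Stage 1 (into S'): u₁ = (0.492+0.794)/(1+0.492×0.794) = 0.92475.
Stage 2 (into S): u = (0.92475+0.3937)/(1+0.92475×0.3937) = 0.96655, so the speed is 0.9666c.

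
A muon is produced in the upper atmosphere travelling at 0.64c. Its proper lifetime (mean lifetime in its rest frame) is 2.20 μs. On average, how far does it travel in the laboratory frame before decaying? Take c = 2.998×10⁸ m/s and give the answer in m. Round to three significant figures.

549 m

γ = 1/√(1 − β²) = 1/√(1 − 0.4096) = 1/√0.5904 = 1/0.768375 = 1.3014.
Lab-frame lifetime: Δt = γτ = 1.3014 × 2.20 μs = 2.8631 μs.
Distance: d = vΔt = 0.64 × 2.998×10⁸ m/s × 2.8631×10^-6 s = 549 m.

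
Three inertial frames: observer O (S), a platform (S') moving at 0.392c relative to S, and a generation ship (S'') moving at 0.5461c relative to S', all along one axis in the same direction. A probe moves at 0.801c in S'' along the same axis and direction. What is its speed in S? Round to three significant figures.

Compose velocities in two stages. Stage 1 (into S'): u₁ = (0.801+0.5461)/(1+0.801×0.5461) = 0.93716.
Stage 2 (into S): u = (0.93716+0.392)/(1+0.93716×0.392) = 0.97206, so the speed is 0.972c.

0.972c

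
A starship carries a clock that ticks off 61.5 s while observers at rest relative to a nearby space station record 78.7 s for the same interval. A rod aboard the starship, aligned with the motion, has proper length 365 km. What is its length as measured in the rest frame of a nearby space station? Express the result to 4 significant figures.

285.2 km

From Δt = γΔτ: γ = 78.7/61.5 = 1.27967.
L = L₀/γ = 365/1.27967 = 285.2 km.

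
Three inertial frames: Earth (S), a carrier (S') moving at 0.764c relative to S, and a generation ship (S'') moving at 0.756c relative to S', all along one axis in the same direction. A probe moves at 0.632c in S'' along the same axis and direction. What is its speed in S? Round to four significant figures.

Compose velocities in two stages. Stage 1 (into S'): u₁ = (0.632+0.756)/(1+0.632×0.756) = 0.93924.
Stage 2 (into S): u = (0.93924+0.764)/(1+0.93924×0.764) = 0.99165, so the speed is 0.9917c.

0.9917c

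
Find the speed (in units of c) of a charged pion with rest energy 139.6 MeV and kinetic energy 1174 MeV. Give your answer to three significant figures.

0.994c

γ = 1 + K/(mc²) = 1 + 1174/139.6 = 9.4097.
β = √(1 − 1/γ²) = √(1 − 0.011294) = √0.988706 = 0.994.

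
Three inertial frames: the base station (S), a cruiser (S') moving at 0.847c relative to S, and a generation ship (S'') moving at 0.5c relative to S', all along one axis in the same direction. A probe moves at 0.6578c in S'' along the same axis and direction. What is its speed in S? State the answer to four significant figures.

0.9887c

Apply u = (u'+v)/(1+u'v) twice. Probe in the cruiser frame: (0.6578+0.5)/(1+0.6578·0.5) = 1.1578/1.3289 = 0.87125c.
That velocity, transformed to the rest frame of the base station: (0.87125+0.847)/(1+0.87125·0.847) = 1.71825/1.73794875 = 0.98867c.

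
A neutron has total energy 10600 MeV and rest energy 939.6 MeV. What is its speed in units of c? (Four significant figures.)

Total energy E = γmc² gives γ = 10600/939.6 = 11.281.
Hence β = √(1 − 1/γ²) = √(1 − 0.00785787) = √0.99214213 = 0.9961.

0.9961c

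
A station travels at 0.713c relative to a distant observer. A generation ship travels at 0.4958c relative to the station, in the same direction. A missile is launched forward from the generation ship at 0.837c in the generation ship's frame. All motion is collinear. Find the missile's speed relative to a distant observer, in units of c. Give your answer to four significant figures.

First combine the missile and generation ship (S''→S'): u₁ = (0.837 + 0.4958)/(1 + 0.837×0.4958) = 1.3328/1.4149846 = 0.94192.
Then combine with the station (S'→S): u = (0.94192 + 0.713)/(1 + 0.94192×0.713) = 1.65492/1.67158896 = 0.99003.

0.9900c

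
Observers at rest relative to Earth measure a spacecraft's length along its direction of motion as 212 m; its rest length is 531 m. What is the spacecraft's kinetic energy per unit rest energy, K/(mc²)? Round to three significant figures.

1.50

From L = L₀/γ: γ = 531/212 = 2.50472.
K/(mc²) = γ − 1 = 2.50472 − 1 = 1.50.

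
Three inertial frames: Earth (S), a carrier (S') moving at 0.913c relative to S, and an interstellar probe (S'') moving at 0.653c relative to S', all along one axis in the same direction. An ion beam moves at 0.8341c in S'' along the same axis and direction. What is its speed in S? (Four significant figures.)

Compose velocities in two stages. Stage 1 (into S'): u₁ = (0.8341+0.653)/(1+0.8341×0.653) = 0.96273.
Stage 2 (into S): u = (0.96273+0.913)/(1+0.96273×0.913) = 0.99827, so the speed is 0.9983c.

0.9983c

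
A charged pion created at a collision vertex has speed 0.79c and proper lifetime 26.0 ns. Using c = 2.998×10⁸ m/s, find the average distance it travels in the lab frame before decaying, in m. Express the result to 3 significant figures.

Lorentz factor: γ = (1 − 0.6241)^(−1/2) = 1.631.
Lab-frame lifetime: Δt = γτ = 1.631 × 26.0 ns = 42.406 ns.
Distance: d = vΔt = 0.79 × 2.998×10⁸ m/s × 4.2406×10^-8 s = 10.0 m.

10.0 m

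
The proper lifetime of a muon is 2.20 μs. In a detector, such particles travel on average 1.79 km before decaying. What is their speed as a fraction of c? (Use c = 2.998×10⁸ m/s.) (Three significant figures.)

0.938c

Lab distance = (lab lifetime)·v = γτ·βc, so βγ = d/(cτ) = 1790/(2.998×10⁸ × 2.200×10^-6) = 2.7139.
With βγ = 2.7139: γ² = 1 + (βγ)² = 8.36525, and β = (βγ)/γ = 2.7139/2.89227 = 0.938.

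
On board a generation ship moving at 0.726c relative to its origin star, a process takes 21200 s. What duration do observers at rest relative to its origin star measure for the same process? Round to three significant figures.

30800 s

γ = 1/√(1 − β²) = 1/√(1 − 0.527076) = 1/√0.472924 = 1/0.687695 = 1.4541.
The onboard clock measures proper time, so the interval in the rest frame of its origin star is dilated: Δt = γ·Δτ = 1.4541 × 21200 s = 30800 s.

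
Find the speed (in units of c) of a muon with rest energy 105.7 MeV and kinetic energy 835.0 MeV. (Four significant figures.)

0.9937c

γ = 1 + K/(mc²) = 1 + 835.0/105.7 = 8.8997.
β = √(1 − 1/γ²) = √(1 − 0.0126255) = √0.9873745 = 0.9937.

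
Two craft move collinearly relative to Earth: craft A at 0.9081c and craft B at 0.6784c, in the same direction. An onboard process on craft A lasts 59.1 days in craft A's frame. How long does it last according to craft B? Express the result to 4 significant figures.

73.76 days

Speed of craft A in craft B's frame: u = (v_A − v_B)/(1 − v_A v_B/c²) = (0.9081 − 0.6784)/(1 − 0.9081×0.6784) = 0.2297/0.38394496 = 0.59826; |u| = 0.59826c.
At |u| = 0.59826c, γ = (1 − 0.357915)^(−1/2) = 1.248.
Craft A's interval is proper; time dilation gives Δt_B = γΔτ = 1.248 × 59.1 days = 73.76 days.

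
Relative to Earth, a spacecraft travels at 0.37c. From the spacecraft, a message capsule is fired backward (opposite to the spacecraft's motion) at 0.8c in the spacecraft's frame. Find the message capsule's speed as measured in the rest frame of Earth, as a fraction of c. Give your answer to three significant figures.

In units of c, u = (u' + v)/(1 + u'v) with u' = −0.8 and v = 0.37.
Numerator: −0.8 + 0.37 = −0.43. Denominator: 1 + (−0.8)(0.37) = 0.704.
u = −0.43/0.704 = −0.6108, so the speed is 0.611c.

0.611c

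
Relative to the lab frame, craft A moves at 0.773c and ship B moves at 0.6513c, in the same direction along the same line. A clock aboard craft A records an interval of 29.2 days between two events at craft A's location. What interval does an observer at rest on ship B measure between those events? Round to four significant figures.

The velocity of craft A relative to ship B is (0.773 − 0.6513)c / (1 − 0.773×0.6513) = 0.24509c; relative speed 0.24509c.
At |u| = 0.24509c, γ = (1 − 0.0600691)^(−1/2) = 1.0315.
Craft A's interval is proper; time dilation gives Δt_B = γΔτ = 1.0315 × 29.2 days = 30.12 days.

30.12 days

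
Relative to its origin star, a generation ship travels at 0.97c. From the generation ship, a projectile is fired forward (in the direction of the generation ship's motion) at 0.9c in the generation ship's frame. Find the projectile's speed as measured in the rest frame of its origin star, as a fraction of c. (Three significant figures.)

In units of c, u = (u' + v)/(1 + u'v) with u' = 0.9 and v = 0.97.
Numerator: 0.9 + 0.97 = 1.87. Denominator: 1 + (0.9)(0.97) = 1.873.
u = 1.87/1.873 = 0.9984, so the speed is 0.998c.

0.998c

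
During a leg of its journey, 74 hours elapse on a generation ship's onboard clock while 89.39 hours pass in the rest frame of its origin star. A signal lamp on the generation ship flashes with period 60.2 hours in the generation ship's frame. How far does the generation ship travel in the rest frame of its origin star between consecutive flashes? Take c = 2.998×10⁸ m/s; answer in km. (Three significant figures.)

γ = Δt/Δτ = 89.39/74 = 1.20797.
β = √(1 − 1/γ²) = 0.56097. Lab-frame period = γτ = 1.20797×60.2 hours = 72.72 hours. Distance = βc × γτ = 0.56097 × 2.998×10⁸ m/s × 261792 s = 4.4028×10^13 m = 4.40×10^10 km.

4.40×10^10 km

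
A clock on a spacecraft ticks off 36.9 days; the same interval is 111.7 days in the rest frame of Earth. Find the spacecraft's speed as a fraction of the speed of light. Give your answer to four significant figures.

γ = Δt/Δτ = 111.7/36.9 = 3.0271.
β = √(1 − 1/γ²) = √(1 − 0.109131) = √0.890869 = 0.9439.

0.9439c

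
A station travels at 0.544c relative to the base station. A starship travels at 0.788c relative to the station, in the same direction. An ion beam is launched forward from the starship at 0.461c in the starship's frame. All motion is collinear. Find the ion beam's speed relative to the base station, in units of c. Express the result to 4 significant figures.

0.9745c

Apply u = (u'+v)/(1+u'v) twice. Ion beam in the station frame: (0.461+0.788)/(1+0.461·0.788) = 1.249/1.363268 = 0.91618c.
That velocity, transformed to the rest frame of the base station: (0.91618+0.544)/(1+0.91618·0.544) = 1.46018/1.49840192 = 0.97449c.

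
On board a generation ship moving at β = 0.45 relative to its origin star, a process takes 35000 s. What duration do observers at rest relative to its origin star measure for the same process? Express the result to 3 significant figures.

39200 s

With β = 0.45, γ = 1/√(1 − 0.45²) = 1/√0.7975 = 1.1198.
The onboard clock measures proper time, so the interval in the rest frame of its origin star is dilated: Δt = γ·Δτ = 1.1198 × 35000 s = 39200 s.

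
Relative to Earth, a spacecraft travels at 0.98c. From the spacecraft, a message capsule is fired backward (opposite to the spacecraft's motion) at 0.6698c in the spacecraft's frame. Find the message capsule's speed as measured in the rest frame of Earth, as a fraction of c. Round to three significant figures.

In units of c, u = (u' + v)/(1 + u'v) with u' = −0.6698 and v = 0.98.
Numerator: −0.6698 + 0.98 = 0.3102. Denominator: 1 + (−0.6698)(0.98) = 0.343596.
u = 0.3102/0.343596 = 0.9028, so the speed is 0.903c.

0.903c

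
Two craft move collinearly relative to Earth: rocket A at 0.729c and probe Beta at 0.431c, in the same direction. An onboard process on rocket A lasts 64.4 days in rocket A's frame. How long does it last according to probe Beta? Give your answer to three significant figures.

71.5 days

The velocity of rocket A relative to probe Beta is (0.729 − 0.431)c / (1 − 0.729×0.431) = 0.43453c; relative speed 0.43453c.
γ for this relative speed: γ = 1/√(1 − 0.188816) = 1.1103.
Rocket A's interval is proper; time dilation gives Δt_B = γΔτ = 1.1103 × 64.4 days = 71.5 days.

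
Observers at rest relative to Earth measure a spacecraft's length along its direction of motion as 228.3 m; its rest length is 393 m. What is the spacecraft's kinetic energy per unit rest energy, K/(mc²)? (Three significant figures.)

Length contraction gives γ = L₀/L = 393/228.3 = 1.72142.
K/(mc²) = γ − 1 = 1.72142 − 1 = 0.721.

0.721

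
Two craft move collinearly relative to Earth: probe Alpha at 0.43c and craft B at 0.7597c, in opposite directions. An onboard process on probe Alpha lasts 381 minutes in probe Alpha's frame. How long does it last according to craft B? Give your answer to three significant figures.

861 minutes

Transform probe Alpha's velocity into craft B's frame: (0.43 + 0.7597)/(1 + 0.43·0.7597) = 1.1897/1.326671, so the relative speed is 0.89676c.
At |u| = 0.89676c, γ = (1 − 0.804178)^(−1/2) = 2.2598.
Probe Alpha's interval is proper; time dilation gives Δt_B = γΔτ = 2.2598 × 381 minutes = 861 minutes.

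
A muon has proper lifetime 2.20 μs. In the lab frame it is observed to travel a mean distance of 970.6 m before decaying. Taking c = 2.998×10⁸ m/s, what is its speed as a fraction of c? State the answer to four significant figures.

Let x = d/(cτ) = 970.6 m / (2.998×10⁸ m/s × 2.200×10^-6 s) = 1.4716. Since d = βγcτ, x = βγ = β/√(1−β²).
Solving: β² = x²/(1+x²) = 2.16561/3.16561 = 0.684105, so β = 0.8271.

0.8271c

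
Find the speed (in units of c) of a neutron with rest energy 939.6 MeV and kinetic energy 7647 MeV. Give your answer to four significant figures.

K = (γ−1)mc², so γ = 1 + 7647/939.6 = 9.1386.
Then v/c = √(1 − γ⁻²) = √(1 − 0.011974) = √0.988026 = 0.9940.

0.9940c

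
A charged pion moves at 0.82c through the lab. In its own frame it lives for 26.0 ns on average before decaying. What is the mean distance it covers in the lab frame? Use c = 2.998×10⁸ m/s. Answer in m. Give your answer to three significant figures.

11.2 m

β² = 0.6724, so γ = 1/√0.3276 = 1.7471.
Lab-frame lifetime: Δt = γτ = 1.7471 × 26.0 ns = 45.425 ns.
Distance: d = vΔt = 0.82 × 2.998×10⁸ m/s × 4.5425×10^-8 s = 11.2 m.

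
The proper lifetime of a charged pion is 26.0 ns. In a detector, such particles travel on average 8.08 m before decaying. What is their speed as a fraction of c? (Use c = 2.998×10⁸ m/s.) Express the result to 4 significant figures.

Let x = d/(cτ) = 8.080 m / (2.998×10⁸ m/s × 2.600×10^-8 s) = 1.0366. Since d = βγcτ, x = βγ = β/√(1−β²).
Solving: β² = x²/(1+x²) = 1.07454/2.07454 = 0.517965, so β = 0.7197.

0.7197c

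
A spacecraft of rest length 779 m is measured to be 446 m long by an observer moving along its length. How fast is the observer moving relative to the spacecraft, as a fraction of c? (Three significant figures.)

Length contraction gives γ = L₀/L = 779/446 = 1.7466.
β = √(1 − 1/γ²) = √0.672197 = 0.820.

0.820c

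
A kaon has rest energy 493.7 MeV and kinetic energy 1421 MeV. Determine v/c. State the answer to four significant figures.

0.9662

K = (γ−1)mc², so γ = 1 + 1421/493.7 = 3.8783.
Then v/c = √(1 − γ⁻²) = √(1 − 0.066484) = √0.933516 = 0.9662.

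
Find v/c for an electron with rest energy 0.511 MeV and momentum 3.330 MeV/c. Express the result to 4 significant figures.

0.9884

pc/(mc²) = 3.330/0.511 = 6.5166 = βγ = β/√(1−β²).
So β² = x²/(1 + x²) with x = 6.5166: x² = 42.4661, β² = 42.4661/43.4661 = 0.976994, β = 0.9884.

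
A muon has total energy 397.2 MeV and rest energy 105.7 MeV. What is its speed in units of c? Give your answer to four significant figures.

0.9639c

γ = E/(mc²) = 397.2/105.7 = 3.7578.
β = √(1 − 1/γ²) = √(1 − 0.0708162) = √0.9291838 = 0.9639.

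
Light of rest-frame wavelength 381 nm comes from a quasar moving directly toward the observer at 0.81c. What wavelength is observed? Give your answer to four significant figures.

123.4 nm

Relativistic Doppler for wavelength: λ_obs = λ_src · √((1−β)/(1+β)).
With β = 0.81: factor = √(0.19/1.81) = 0.32399.
λ_obs = 381 × 0.32399 = 123.4 nm.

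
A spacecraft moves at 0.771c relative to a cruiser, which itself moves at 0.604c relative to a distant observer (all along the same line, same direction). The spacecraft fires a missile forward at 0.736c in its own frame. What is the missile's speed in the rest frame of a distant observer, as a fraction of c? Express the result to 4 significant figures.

Apply u = (u'+v)/(1+u'v) twice. Missile in the cruiser frame: (0.736+0.771)/(1+0.736·0.771) = 1.507/1.567456 = 0.96143c.
That velocity, transformed to the rest frame of a distant observer: (0.96143+0.604)/(1+0.96143·0.604) = 1.56543/1.58070372 = 0.99034c.

0.9903c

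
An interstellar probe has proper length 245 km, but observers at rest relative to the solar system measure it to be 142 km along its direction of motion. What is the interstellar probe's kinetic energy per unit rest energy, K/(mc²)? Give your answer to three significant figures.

From L = L₀/γ: γ = 245/142 = 1.72535.
Since K = (γ−1)mc², K/(mc²) = 1.72535 − 1 = 0.725.

0.725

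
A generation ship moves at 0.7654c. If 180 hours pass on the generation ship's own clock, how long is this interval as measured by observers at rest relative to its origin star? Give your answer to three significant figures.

280 hours

Lorentz factor: γ = (1 − 0.58583716)^(−1/2) = 1.5539.
Time dilation: Δt = γ·Δτ = 1.5539 × 180 = 280 hours.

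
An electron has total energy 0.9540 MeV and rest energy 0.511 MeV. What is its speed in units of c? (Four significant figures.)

γ = E/(mc²) = 0.9540/0.511 = 1.8669.
β = √(1 − 1/γ²) = √(1 − 0.286918) = √0.713082 = 0.8444.

0.8444c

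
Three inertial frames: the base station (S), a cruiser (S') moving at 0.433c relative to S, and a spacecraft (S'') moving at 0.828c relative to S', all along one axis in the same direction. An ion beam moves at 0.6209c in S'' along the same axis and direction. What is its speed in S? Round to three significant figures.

First combine the ion beam and spacecraft (S''→S'): u₁ = (0.6209 + 0.828)/(1 + 0.6209×0.828) = 1.4489/1.5141052 = 0.95693.
Then combine with the cruiser (S'→S): u = (0.95693 + 0.433)/(1 + 0.95693×0.433) = 1.38993/1.41435069 = 0.98273.

0.983c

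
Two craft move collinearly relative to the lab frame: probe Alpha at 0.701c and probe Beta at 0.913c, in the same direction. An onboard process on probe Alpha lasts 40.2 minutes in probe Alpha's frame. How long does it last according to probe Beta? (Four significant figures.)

The velocity of probe Alpha relative to probe Beta is (0.701 − 0.913)c / (1 − 0.701×0.913) = −0.58891c; relative speed 0.58891c.
At |u| = 0.58891c, γ = (1 − 0.346815)^(−1/2) = 1.2373.
Probe Alpha's interval is proper; time dilation gives Δt_B = γΔτ = 1.2373 × 40.2 minutes = 49.74 minutes.

49.74 minutes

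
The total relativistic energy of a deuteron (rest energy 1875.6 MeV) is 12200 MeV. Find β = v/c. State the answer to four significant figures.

0.9881

γ = E/(mc²) = 12200/1875.6 = 6.5046.
β = √(1 − 1/γ²) = √(1 − 0.0236352) = √0.9763648 = 0.9881.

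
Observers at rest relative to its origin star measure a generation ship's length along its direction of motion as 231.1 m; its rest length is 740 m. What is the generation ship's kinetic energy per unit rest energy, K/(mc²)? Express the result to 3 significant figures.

Length contraction gives γ = L₀/L = 740/231.1 = 3.20208.
Since K = (γ−1)mc², K/(mc²) = 3.20208 − 1 = 2.20.

2.20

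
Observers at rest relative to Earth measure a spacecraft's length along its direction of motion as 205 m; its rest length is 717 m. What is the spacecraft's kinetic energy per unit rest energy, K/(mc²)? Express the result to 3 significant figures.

2.50

Length contraction gives γ = L₀/L = 717/205 = 3.49756.
K/(mc²) = γ − 1 = 3.49756 − 1 = 2.50.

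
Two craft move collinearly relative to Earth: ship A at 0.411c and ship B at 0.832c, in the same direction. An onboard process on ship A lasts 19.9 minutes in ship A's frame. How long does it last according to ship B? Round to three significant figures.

25.9 minutes

Transform ship A's velocity into ship B's frame: (0.411 − 0.832)/(1 − 0.411·0.832) = −0.421/0.658048, so the relative speed is 0.63977c.
γ for this relative speed: γ = 1/√(1 − 0.409306) = 1.3011.
Ship A's interval is proper; time dilation gives Δt_B = γΔτ = 1.3011 × 19.9 minutes = 25.9 minutes.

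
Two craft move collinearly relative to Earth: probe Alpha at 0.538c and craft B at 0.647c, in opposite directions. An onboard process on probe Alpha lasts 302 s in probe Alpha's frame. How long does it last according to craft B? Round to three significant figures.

The velocity of probe Alpha relative to craft B is (0.538 + 0.647)c / (1 + 0.538×0.647) = 0.87902c; relative speed 0.87902c.
γ for this relative speed: γ = 1/√(1 − 0.772676) = 2.0974.
The clock on probe Alpha records proper time, so craft B measures Δt = γΔτ = 2.0974 × 302 = 633 s.

633 s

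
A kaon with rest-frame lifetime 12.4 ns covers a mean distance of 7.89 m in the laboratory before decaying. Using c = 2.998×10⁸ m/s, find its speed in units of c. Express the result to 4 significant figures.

0.9046c

d = βγcτ ⇒ βγ = d/(cτ) = 7.890 m / (3.71752 m) = 2.1224.
β = (βγ)/√(1+(βγ)²) = 2.1224/√5.50458 = 0.9046.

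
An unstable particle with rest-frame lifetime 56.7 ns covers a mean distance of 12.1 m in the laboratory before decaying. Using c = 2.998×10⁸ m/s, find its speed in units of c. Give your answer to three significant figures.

d = βγcτ ⇒ βγ = d/(cτ) = 12.10 m / (16.99866 m) = 0.71182.
β = (βγ)/√(1+(βγ)²) = 0.71182/√1.506688 = 0.580.

0.580c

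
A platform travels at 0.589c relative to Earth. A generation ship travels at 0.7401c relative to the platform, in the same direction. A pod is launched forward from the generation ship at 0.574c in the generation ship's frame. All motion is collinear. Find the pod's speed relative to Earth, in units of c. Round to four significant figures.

Compose velocities in two stages. Stage 1 (into S'): u₁ = (0.574+0.7401)/(1+0.574×0.7401) = 0.92229.
Stage 2 (into S): u = (0.92229+0.589)/(1+0.92229×0.589) = 0.9793, so the speed is 0.9793c.

0.9793c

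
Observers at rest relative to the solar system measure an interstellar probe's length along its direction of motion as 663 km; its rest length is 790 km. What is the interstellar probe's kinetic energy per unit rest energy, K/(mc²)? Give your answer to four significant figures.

From L = L₀/γ: γ = 790/663 = 1.19155.
Since K = (γ−1)mc², K/(mc²) = 1.19155 − 1 = 0.1916.

0.1916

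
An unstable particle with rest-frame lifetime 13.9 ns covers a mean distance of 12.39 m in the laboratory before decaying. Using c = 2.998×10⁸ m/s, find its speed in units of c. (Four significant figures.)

Let x = d/(cτ) = 12.39 m / (2.998×10⁸ m/s × 1.390×10^-8 s) = 2.9732. Since d = βγcτ, x = βγ = β/√(1−β²).
Solving: β² = x²/(1+x²) = 8.83992/9.83992 = 0.898373, so β = 0.9478.

0.9478c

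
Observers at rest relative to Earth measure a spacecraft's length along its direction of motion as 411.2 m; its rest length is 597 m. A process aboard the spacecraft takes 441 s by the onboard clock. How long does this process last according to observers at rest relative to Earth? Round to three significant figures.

640 s

γ = L₀/L = 597/411.2 = 1.45185.
Δt = γΔτ = 1.45185 × 441 = 640 s.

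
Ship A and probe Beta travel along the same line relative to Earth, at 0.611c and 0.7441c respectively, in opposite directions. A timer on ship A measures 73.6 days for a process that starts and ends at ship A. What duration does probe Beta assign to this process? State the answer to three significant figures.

Speed of ship A in probe Beta's frame: u = (v_A + v_B)/(1 + v_A v_B/c²) = (0.611 + 0.7441)/(1 + 0.611×0.7441) = 1.3551/1.4546451 = 0.93157; |u| = 0.93157c.
At |u| = 0.93157c, γ = (1 − 0.867823)^(−1/2) = 2.7506.
Ship A's interval is proper; time dilation gives Δt_B = γΔτ = 2.7506 × 73.6 days = 202 days.

202 days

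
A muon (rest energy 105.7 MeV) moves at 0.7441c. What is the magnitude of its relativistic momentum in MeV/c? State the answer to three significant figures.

With β = 0.7441, γ = 1/√(1 − 0.7441²) = 1/√0.44631519 = 1.4969.
Momentum: p = γβ·mc = 1.4969 × 0.7441 × 105.7 MeV/c = 118 MeV/c.

118 MeV/c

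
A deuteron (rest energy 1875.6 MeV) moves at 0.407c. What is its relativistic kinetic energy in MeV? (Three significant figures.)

178 MeV

With β = 0.407, γ = 1/√(1 − 0.407²) = 1/√0.834351 = 1.094777.
Kinetic energy: K = (γ − 1)mc² = (1.094777 − 1) × 1875.6 MeV = 0.094777 × 1875.6 = 178 MeV.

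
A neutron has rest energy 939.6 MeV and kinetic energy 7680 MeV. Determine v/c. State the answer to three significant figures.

0.994

γ = 1 + K/(mc²) = 1 + 7680/939.6 = 9.1737.
β = √(1 − 1/γ²) = √(1 − 0.0118826) = √0.9881174 = 0.994.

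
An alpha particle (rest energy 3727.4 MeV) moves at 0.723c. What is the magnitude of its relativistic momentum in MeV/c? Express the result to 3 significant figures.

γ = 1/√(1 − β²) = 1/√(1 − 0.522729) = 1/√0.477271 = 1/0.690848 = 1.4475.
Momentum: p = γβ·mc = 1.4475 × 0.723 × 3727.4 MeV/c = 3900 MeV/c.

3900 MeV/c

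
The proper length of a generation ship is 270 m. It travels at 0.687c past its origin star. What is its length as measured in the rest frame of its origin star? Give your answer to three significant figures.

196 m

Lorentz factor: γ = (1 − 0.471969)^(−1/2) = 1.3762.
Length contraction: L = L₀/γ = 270/1.3762 = 196 m.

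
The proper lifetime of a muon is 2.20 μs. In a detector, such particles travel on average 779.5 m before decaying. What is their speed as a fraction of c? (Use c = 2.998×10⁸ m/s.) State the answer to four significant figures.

0.7634c

d = βγcτ ⇒ βγ = d/(cτ) = 779.5 m / (659.56 m) = 1.1818.
β = (βγ)/√(1+(βγ)²) = 1.1818/√2.39665 = 0.7634.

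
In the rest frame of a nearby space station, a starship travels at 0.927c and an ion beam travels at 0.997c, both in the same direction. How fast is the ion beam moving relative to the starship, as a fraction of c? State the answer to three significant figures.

0.924c

Transform to the starship's frame: u' = (u − v)/(1 − uv/c²).
u' = (0.997 − 0.927)/(1 − 0.997×0.927) = 0.07/0.075781 = 0.92371.
Speed in the starship's frame: 0.924c (in the same direction).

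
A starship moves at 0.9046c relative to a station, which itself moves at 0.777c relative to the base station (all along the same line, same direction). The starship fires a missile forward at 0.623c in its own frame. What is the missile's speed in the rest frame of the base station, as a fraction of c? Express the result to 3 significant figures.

0.997c

Apply u = (u'+v)/(1+u'v) twice. Missile in the station frame: (0.623+0.9046)/(1+0.623·0.9046) = 1.5276/1.5635658 = 0.977c.
That velocity, transformed to the rest frame of the base station: (0.977+0.777)/(1+0.977·0.777) = 1.754/1.759129 = 0.99708c.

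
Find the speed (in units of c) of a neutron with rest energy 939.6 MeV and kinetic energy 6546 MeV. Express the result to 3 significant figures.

0.992c

γ = 1 + K/(mc²) = 1 + 6546/939.6 = 7.9668.
β = √(1 − 1/γ²) = √(1 − 0.0157555) = √0.9842445 = 0.992.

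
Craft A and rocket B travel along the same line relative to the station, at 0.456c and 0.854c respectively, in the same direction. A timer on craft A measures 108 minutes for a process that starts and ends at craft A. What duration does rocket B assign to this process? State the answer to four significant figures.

142.4 minutes

Transform craft A's velocity into rocket B's frame: (0.456 − 0.854)/(1 − 0.456·0.854) = −0.398/0.610576, so the relative speed is 0.65184c.
At |u| = 0.65184c, γ = (1 − 0.424895)^(−1/2) = 1.3186.
The clock on craft A records proper time, so rocket B measures Δt = γΔτ = 1.3186 × 108 = 142.4 minutes.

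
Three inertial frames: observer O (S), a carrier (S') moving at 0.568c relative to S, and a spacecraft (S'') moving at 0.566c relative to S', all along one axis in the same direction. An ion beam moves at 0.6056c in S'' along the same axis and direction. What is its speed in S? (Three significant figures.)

0.963c

Apply u = (u'+v)/(1+u'v) twice. Ion beam in the carrier frame: (0.6056+0.566)/(1+0.6056·0.566) = 1.1716/1.3427696 = 0.87252c.
That velocity, transformed to the rest frame of observer O: (0.87252+0.568)/(1+0.87252·0.568) = 1.44052/1.49559136 = 0.96318c.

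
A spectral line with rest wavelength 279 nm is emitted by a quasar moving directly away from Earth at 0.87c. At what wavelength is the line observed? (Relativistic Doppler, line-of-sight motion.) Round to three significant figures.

Relativistic Doppler for wavelength: λ_obs = λ_src · √((1+β)/(1−β)).
With β = 0.87: factor = √(1.87/0.13) = 3.7927.
λ_obs = 279 × 3.7927 = 1060 nm.

1060 nm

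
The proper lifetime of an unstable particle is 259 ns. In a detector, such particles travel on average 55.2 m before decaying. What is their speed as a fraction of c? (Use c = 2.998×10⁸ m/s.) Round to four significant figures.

0.5794c

d = βγcτ ⇒ βγ = d/(cτ) = 55.20 m / (77.6482 m) = 0.7109.
β = (βγ)/√(1+(βγ)²) = 0.7109/√1.505379 = 0.5794.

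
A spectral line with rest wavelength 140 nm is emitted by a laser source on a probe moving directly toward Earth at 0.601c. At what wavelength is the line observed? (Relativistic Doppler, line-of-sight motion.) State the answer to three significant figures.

69.9 nm

Relativistic Doppler for wavelength: λ_obs = λ_src · √((1−β)/(1+β)).
With β = 0.601: factor = √(0.399/1.601) = 0.49922.
λ_obs = 140 × 0.49922 = 69.9 nm.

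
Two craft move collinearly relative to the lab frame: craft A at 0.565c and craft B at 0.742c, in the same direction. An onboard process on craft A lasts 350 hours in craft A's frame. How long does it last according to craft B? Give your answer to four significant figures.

367.5 hours

The velocity of craft A relative to craft B is (0.565 − 0.742)c / (1 − 0.565×0.742) = −0.30477c; relative speed 0.30477c.
γ for this relative speed: γ = 1/√(1 − 0.0928848) = 1.05.
The clock on craft A records proper time, so craft B measures Δt = γΔτ = 1.05 × 350 = 367.5 hours.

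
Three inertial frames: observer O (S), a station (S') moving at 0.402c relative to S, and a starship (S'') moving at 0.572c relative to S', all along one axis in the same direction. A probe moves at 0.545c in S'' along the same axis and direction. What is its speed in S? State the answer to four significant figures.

0.9339c

First combine the probe and starship (S''→S'): u₁ = (0.545 + 0.572)/(1 + 0.545×0.572) = 1.117/1.31174 = 0.85154.
Then combine with the station (S'→S): u = (0.85154 + 0.402)/(1 + 0.85154×0.402) = 1.25354/1.34231908 = 0.93386.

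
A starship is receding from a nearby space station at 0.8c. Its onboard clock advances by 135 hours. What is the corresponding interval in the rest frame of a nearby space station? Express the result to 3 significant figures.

Lorentz factor: γ = (1 − 0.64)^(−1/2) = 1.6667.
The onboard clock measures proper time, so the interval in the rest frame of a nearby space station is dilated: Δt = γ·Δτ = 1.6667 × 135 hours = 225 hours.

225 hours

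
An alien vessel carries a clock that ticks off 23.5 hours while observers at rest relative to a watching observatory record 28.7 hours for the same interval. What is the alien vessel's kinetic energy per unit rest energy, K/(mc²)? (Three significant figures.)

0.221

γ = Δt/Δτ = 28.7/23.5 = 1.22128.
K/(mc²) = γ − 1 = 1.22128 − 1 = 0.221.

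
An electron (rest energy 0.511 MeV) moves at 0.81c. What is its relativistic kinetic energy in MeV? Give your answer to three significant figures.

With β = 0.81, γ = 1/√(1 − 0.81²) = 1/√0.3439 = 1.70523.
Kinetic energy: K = (γ − 1)mc² = (1.70523 − 1) × 0.511 MeV = 0.70523 × 0.511 = 0.360 MeV.

0.360 MeV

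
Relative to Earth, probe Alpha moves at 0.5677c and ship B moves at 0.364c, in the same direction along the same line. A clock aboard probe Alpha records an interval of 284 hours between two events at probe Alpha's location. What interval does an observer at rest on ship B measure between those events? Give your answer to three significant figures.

294 hours

The velocity of probe Alpha relative to ship B is (0.5677 − 0.364)c / (1 − 0.5677×0.364) = 0.25676c; relative speed 0.25676c.
γ for this relative speed: γ = 1/√(1 − 0.0659257) = 1.0347.
Probe Alpha's interval is proper; time dilation gives Δt_B = γΔτ = 1.0347 × 284 hours = 294 hours.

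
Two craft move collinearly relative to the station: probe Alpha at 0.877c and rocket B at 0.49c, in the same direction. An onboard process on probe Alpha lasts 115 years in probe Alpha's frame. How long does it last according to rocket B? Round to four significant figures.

156.6 years

Transform probe Alpha's velocity into rocket B's frame: (0.877 − 0.49)/(1 − 0.877·0.49) = 0.387/0.57027, so the relative speed is 0.67863c.
At |u| = 0.67863c, γ = (1 − 0.460539)^(−1/2) = 1.3615.
Probe Alpha's interval is proper; time dilation gives Δt_B = γΔτ = 1.3615 × 115 years = 156.6 years.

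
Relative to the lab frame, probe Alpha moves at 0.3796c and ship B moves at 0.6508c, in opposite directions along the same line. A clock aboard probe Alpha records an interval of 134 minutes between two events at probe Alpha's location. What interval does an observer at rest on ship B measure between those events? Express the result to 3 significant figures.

The velocity of probe Alpha relative to ship B is (0.3796 + 0.6508)c / (1 + 0.3796×0.6508) = 0.82627c; relative speed 0.82627c.
γ for this relative speed: γ = 1/√(1 − 0.682722) = 1.7753.
Probe Alpha's interval is proper; time dilation gives Δt_B = γΔτ = 1.7753 × 134 minutes = 238 minutes.

238 minutes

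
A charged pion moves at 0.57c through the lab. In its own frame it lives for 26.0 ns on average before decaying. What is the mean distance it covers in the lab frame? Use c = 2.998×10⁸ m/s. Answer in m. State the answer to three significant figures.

With β = 0.57, γ = 1/√(1 − 0.57²) = 1/√0.6751 = 1.2171.
Lab-frame lifetime: Δt = γτ = 1.2171 × 26.0 ns = 31.645 ns.
Distance: d = vΔt = 0.57 × 2.998×10⁸ m/s × 3.1645×10^-8 s = 5.41 m.

5.41 m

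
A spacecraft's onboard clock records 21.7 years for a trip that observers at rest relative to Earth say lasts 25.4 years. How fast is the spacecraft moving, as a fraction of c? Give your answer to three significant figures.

γ = Δt/Δτ = 25.4/21.7 = 1.1705.
β = √(1 − 1/γ²) = √(1 − 0.72989) = √0.27011 = 0.520.

0.520c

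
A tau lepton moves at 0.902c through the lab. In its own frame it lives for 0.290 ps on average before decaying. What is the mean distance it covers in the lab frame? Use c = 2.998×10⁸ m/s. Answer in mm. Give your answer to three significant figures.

γ = 1/√(1 − β²) = 1/√(1 − 0.813604) = 1/√0.186396 = 1/0.431736 = 2.3162.
Lab-frame lifetime: Δt = γτ = 2.3162 × 0.290 ps = 0.6717 ps.
Distance: d = vΔt = 0.902 × 2.998×10⁸ m/s × 6.7170×10^-13 s = 1.82×10^-4 m = 0.182 mm.

0.182 mm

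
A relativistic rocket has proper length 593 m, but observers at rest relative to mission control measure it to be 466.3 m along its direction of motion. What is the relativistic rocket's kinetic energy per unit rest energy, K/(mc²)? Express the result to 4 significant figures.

γ = L₀/L = 593/466.3 = 1.27171.
Since K = (γ−1)mc², K/(mc²) = 1.27171 − 1 = 0.2717.

0.2717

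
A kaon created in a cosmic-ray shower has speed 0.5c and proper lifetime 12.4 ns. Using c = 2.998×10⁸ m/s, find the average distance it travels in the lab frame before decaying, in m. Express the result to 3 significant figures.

With β = 0.5, γ = 1/√(1 − 0.5²) = 1/√0.75 = 1.1547.
Lab-frame lifetime: Δt = γτ = 1.1547 × 12.4 ns = 14.318 ns.
Distance: d = vΔt = 0.5 × 2.998×10⁸ m/s × 1.4318×10^-8 s = 2.15 m.

2.15 m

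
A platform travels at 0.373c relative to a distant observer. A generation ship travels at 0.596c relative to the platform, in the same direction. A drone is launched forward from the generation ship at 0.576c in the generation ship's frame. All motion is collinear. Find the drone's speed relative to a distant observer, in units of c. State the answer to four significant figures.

0.9397c

Compose velocities in two stages. Stage 1 (into S'): u₁ = (0.576+0.596)/(1+0.576×0.596) = 0.87248.
Stage 2 (into S): u = (0.87248+0.373)/(1+0.87248×0.373) = 0.93968, so the speed is 0.9397c.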